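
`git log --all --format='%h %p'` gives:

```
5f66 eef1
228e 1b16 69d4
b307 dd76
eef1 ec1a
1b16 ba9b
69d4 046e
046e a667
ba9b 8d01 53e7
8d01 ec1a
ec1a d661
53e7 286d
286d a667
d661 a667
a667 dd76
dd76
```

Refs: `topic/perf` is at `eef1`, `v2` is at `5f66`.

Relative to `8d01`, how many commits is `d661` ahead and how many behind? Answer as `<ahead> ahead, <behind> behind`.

Reachable from d661: {a667, d661, dd76}.
Reachable from 8d01: {8d01, a667, d661, dd76, ec1a}.
Only in d661's history (ahead): {} — 0.
Only in 8d01's history (behind): {8d01, ec1a} — 2.

0 ahead, 2 behind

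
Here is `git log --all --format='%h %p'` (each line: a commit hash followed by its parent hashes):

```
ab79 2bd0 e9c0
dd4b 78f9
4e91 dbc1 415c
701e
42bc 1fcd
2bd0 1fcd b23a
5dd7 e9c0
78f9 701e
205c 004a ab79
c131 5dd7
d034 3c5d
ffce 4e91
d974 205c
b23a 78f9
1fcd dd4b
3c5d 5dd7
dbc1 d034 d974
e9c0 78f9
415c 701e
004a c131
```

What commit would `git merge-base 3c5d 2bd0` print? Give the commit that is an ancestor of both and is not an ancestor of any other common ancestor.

Ancestors of 3c5d: {3c5d, 5dd7, 701e, 78f9, e9c0}.
Ancestors of 2bd0: {1fcd, 2bd0, 701e, 78f9, b23a, dd4b}.
Common ancestors: {701e, 78f9}.
Among these, 78f9 is not an ancestor of any other common ancestor — it is the merge base.

78f9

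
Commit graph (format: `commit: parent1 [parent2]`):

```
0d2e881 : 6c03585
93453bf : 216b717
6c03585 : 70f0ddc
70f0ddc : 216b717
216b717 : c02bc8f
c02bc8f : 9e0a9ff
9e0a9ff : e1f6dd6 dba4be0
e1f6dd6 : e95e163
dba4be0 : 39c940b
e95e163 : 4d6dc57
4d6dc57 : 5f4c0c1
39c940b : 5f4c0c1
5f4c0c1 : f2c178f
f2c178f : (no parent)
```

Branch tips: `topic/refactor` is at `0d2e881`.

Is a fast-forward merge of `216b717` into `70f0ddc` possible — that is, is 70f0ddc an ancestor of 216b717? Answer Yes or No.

No

A fast-forward from 70f0ddc to 216b717 is possible iff 70f0ddc is an ancestor of 216b717.
Ancestors of 216b717: {216b717, 39c940b, 4d6dc57, 5f4c0c1, 9e0a9ff, c02bc8f, dba4be0, e1f6dd6, e95e163, f2c178f}.
70f0ddc is not among them, so fast-forward is not possible.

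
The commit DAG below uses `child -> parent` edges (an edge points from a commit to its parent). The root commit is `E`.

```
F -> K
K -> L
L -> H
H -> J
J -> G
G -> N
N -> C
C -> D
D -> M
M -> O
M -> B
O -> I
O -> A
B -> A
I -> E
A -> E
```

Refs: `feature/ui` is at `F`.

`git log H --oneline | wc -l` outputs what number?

Walking parent pointers from H: reachable set = {A, B, C, D, E, G, H, I, J, M, N, O}.
That is 12 commits.

12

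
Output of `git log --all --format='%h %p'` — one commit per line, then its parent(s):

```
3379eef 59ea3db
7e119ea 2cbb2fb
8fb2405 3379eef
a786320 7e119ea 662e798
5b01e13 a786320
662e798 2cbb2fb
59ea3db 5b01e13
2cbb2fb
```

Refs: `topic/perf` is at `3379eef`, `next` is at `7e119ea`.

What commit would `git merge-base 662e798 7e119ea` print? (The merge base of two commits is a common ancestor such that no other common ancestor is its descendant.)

2cbb2fb

Ancestors of 662e798: {2cbb2fb, 662e798}.
Ancestors of 7e119ea: {2cbb2fb, 7e119ea}.
Common ancestors: {2cbb2fb}.
The only common ancestor is 2cbb2fb, so it is the merge base.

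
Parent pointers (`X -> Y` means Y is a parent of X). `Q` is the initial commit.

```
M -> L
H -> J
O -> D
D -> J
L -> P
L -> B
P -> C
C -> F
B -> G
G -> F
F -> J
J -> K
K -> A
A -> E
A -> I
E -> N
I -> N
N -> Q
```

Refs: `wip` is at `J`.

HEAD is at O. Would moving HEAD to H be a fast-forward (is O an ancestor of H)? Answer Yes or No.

A fast-forward from O to H is possible iff O is an ancestor of H.
Ancestors of H: {A, E, H, I, J, K, N, Q}.
O is not among them, so fast-forward is not possible.

No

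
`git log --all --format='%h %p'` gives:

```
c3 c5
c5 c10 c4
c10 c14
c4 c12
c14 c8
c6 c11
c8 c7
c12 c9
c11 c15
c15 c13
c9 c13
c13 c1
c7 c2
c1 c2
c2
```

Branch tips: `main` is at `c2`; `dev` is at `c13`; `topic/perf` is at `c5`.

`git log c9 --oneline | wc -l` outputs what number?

4

Walking parent pointers from c9: reachable set = {c1, c13, c2, c9}.
That is 4 commits.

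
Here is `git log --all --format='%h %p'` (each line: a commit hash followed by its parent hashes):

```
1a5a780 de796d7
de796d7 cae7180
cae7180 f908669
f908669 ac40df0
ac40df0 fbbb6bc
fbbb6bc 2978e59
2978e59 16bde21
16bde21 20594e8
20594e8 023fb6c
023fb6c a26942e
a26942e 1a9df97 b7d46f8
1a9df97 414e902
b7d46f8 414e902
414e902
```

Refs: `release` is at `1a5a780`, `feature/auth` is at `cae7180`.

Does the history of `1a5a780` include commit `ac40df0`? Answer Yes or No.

Yes

Ancestors of 1a5a780 (commits reachable by following parents): {023fb6c, 16bde21, 1a5a780, 1a9df97, 20594e8, 2978e59, 414e902, a26942e, ac40df0, b7d46f8, cae7180, de796d7, f908669, fbbb6bc}.
ac40df0 is in that set, so it is an ancestor of 1a5a780.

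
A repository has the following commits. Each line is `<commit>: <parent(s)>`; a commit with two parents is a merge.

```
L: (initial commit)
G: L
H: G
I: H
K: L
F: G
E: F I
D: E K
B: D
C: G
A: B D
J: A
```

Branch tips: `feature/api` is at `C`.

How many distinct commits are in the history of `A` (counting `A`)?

Walking parent pointers from A: reachable set = {A, B, D, E, F, G, H, I, K, L}.
That is 10 commits.

10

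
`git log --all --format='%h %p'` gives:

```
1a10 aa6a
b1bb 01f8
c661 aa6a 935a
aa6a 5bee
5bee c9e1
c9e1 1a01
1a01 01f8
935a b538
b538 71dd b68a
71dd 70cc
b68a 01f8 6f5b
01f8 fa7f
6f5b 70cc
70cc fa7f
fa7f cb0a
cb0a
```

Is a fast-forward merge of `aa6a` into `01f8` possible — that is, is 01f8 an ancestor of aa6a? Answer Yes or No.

A fast-forward from 01f8 to aa6a is possible iff 01f8 is an ancestor of aa6a.
Ancestors of aa6a: {01f8, 1a01, 5bee, aa6a, c9e1, cb0a, fa7f}.
01f8 is among them, so fast-forward is possible.

Yes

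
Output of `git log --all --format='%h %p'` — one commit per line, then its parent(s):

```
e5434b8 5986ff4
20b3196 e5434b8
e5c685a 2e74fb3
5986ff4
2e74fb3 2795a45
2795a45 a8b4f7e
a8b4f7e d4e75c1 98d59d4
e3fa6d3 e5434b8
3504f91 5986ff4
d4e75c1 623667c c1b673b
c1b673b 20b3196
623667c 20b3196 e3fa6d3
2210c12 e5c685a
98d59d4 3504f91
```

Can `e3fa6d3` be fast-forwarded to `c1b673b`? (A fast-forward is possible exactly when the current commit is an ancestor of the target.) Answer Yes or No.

A fast-forward from e3fa6d3 to c1b673b is possible iff e3fa6d3 is an ancestor of c1b673b.
Ancestors of c1b673b: {20b3196, 5986ff4, c1b673b, e5434b8}.
e3fa6d3 is not among them, so fast-forward is not possible.

No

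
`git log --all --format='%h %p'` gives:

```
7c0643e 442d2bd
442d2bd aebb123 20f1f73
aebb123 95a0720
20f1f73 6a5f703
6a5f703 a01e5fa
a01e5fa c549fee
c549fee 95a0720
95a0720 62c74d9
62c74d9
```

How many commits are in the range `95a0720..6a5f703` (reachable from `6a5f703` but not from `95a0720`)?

Reachable from 6a5f703: {62c74d9, 6a5f703, 95a0720, a01e5fa, c549fee}.
Reachable from 95a0720: {62c74d9, 95a0720}.
In 6a5f703's history but not 95a0720's: {6a5f703, a01e5fa, c549fee} — 3 commits.

3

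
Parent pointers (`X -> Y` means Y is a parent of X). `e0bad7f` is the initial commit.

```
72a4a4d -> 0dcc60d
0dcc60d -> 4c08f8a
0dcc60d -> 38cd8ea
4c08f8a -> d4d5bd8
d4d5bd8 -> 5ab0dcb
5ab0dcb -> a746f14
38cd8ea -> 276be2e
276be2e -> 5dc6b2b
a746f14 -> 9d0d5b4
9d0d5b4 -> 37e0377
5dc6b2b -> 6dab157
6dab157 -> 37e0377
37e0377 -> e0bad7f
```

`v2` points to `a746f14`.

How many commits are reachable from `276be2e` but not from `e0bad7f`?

Reachable from 276be2e: {276be2e, 37e0377, 5dc6b2b, 6dab157, e0bad7f}.
Reachable from e0bad7f: {e0bad7f}.
In 276be2e's history but not e0bad7f's: {276be2e, 37e0377, 5dc6b2b, 6dab157} — 4 commits.

4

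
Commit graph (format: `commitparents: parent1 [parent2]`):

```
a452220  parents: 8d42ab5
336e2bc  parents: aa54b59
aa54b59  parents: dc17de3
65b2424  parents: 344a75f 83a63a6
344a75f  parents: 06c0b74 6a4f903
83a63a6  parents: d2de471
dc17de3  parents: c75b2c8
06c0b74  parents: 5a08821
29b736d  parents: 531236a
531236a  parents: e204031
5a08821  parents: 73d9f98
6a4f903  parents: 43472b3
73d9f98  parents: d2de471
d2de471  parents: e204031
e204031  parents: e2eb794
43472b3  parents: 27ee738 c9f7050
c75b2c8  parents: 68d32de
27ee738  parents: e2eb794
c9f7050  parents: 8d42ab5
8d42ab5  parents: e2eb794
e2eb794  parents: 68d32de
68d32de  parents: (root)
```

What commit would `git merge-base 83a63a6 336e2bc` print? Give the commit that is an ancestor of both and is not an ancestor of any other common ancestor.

Ancestors of 83a63a6: {68d32de, 83a63a6, d2de471, e204031, e2eb794}.
Ancestors of 336e2bc: {336e2bc, 68d32de, aa54b59, c75b2c8, dc17de3}.
Common ancestors: {68d32de}.
The only common ancestor is 68d32de, so it is the merge base.

68d32de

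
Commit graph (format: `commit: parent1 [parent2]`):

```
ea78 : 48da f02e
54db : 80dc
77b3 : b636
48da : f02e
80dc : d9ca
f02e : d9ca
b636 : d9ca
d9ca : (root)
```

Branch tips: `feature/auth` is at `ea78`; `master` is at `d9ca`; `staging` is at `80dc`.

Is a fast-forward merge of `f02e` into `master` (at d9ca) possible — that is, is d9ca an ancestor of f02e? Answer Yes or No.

Yes

A fast-forward from d9ca to f02e is possible iff d9ca is an ancestor of f02e.
Ancestors of f02e: {d9ca, f02e}.
d9ca is among them, so fast-forward is possible.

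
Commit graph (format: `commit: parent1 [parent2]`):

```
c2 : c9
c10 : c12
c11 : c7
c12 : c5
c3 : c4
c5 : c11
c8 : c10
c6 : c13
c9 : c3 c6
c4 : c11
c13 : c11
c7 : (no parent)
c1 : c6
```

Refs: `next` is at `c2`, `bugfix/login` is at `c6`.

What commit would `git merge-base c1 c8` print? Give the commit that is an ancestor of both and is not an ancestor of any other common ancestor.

Ancestors of c1: {c1, c11, c13, c6, c7}.
Ancestors of c8: {c10, c11, c12, c5, c7, c8}.
Common ancestors: {c11, c7}.
Among these, c11 is not an ancestor of any other common ancestor — it is the merge base.

c11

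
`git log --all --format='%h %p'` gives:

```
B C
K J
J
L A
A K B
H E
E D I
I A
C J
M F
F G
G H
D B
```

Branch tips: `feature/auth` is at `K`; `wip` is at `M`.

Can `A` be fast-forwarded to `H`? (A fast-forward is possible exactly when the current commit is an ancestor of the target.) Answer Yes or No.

Yes

A fast-forward from A to H is possible iff A is an ancestor of H.
Ancestors of H: {A, B, C, D, E, H, I, J, K}.
A is among them, so fast-forward is possible.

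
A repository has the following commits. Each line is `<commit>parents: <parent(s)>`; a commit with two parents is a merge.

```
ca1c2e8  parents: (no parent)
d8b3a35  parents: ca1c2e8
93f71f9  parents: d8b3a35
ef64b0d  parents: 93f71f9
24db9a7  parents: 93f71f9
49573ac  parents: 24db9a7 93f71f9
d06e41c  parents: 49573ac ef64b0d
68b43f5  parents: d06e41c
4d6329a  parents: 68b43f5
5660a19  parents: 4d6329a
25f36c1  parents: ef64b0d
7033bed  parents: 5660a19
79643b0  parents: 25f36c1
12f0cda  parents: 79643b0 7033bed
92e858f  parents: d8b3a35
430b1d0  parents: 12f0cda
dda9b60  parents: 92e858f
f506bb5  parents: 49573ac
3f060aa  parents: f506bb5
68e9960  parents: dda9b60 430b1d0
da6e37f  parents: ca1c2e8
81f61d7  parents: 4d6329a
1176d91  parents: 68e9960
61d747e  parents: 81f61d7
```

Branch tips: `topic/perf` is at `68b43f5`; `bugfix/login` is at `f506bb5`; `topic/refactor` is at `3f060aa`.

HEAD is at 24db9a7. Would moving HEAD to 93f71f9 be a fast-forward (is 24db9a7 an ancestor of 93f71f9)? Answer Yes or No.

A fast-forward from 24db9a7 to 93f71f9 is possible iff 24db9a7 is an ancestor of 93f71f9.
Ancestors of 93f71f9: {93f71f9, ca1c2e8, d8b3a35}.
24db9a7 is not among them, so fast-forward is not possible.

No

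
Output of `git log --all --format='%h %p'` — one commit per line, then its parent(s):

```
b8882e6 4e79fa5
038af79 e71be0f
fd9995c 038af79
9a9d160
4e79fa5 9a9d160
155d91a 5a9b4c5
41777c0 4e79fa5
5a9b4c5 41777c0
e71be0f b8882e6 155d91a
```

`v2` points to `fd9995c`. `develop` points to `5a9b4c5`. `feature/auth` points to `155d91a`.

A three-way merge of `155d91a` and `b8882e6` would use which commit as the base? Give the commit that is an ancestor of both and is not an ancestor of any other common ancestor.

4e79fa5

Ancestors of 155d91a: {155d91a, 41777c0, 4e79fa5, 5a9b4c5, 9a9d160}.
Ancestors of b8882e6: {4e79fa5, 9a9d160, b8882e6}.
Common ancestors: {4e79fa5, 9a9d160}.
Among these, 4e79fa5 is not an ancestor of any other common ancestor — it is the merge base.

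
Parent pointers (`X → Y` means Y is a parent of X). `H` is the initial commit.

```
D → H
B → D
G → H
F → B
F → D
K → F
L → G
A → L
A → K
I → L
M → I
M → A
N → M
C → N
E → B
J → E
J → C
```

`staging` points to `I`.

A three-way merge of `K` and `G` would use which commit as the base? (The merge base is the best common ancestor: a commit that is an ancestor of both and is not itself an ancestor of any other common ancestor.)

Ancestors of K: {B, D, F, H, K}.
Ancestors of G: {G, H}.
Common ancestors: {H}.
The only common ancestor is H, so it is the merge base.

H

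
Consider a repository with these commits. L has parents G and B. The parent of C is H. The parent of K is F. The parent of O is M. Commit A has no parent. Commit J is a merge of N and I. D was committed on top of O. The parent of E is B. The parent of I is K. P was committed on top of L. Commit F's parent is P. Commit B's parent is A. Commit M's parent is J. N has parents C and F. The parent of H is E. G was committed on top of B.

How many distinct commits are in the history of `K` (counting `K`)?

Walking parent pointers from K: reachable set = {A, B, F, G, K, L, P}.
That is 7 commits.

7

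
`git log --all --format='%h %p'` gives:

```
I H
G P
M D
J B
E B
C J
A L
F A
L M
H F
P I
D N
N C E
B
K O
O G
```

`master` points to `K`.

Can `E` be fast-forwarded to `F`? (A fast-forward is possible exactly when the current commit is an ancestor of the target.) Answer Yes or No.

A fast-forward from E to F is possible iff E is an ancestor of F.
Ancestors of F: {A, B, C, D, E, F, J, L, M, N}.
E is among them, so fast-forward is possible.

Yes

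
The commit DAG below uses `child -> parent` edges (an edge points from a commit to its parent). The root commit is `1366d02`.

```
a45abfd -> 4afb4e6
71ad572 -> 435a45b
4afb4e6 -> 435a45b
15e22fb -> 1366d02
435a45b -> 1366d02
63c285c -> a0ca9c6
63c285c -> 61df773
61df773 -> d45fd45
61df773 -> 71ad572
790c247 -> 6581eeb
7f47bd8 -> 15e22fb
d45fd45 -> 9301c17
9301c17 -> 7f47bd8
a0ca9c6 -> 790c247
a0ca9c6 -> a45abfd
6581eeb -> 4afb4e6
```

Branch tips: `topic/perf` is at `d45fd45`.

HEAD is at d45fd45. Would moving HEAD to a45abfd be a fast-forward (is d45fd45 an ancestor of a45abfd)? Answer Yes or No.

No

A fast-forward from d45fd45 to a45abfd is possible iff d45fd45 is an ancestor of a45abfd.
Ancestors of a45abfd: {1366d02, 435a45b, 4afb4e6, a45abfd}.
d45fd45 is not among them, so fast-forward is not possible.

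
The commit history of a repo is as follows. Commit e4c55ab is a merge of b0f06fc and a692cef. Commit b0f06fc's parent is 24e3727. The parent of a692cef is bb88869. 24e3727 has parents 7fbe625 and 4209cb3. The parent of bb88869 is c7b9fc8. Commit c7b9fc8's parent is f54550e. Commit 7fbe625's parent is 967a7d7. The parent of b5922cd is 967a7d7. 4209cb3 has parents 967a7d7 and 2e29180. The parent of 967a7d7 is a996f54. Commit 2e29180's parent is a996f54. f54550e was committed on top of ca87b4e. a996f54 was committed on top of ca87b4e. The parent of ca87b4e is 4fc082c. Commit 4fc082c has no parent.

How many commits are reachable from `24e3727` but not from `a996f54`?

Reachable from 24e3727: {24e3727, 2e29180, 4209cb3, 4fc082c, 7fbe625, 967a7d7, a996f54, ca87b4e}.
Reachable from a996f54: {4fc082c, a996f54, ca87b4e}.
In 24e3727's history but not a996f54's: {24e3727, 2e29180, 4209cb3, 7fbe625, 967a7d7} — 5 commits.

5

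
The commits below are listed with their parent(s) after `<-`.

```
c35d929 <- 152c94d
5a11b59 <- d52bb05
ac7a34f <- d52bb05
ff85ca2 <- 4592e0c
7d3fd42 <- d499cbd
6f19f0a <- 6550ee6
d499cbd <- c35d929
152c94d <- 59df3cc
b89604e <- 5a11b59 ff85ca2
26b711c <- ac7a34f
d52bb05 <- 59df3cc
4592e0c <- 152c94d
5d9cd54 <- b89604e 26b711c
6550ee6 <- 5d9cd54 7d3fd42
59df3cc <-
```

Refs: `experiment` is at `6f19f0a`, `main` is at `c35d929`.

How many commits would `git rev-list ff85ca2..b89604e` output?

Reachable from b89604e: {152c94d, 4592e0c, 59df3cc, 5a11b59, b89604e, d52bb05, ff85ca2}.
Reachable from ff85ca2: {152c94d, 4592e0c, 59df3cc, ff85ca2}.
In b89604e's history but not ff85ca2's: {5a11b59, b89604e, d52bb05} — 3 commits.

3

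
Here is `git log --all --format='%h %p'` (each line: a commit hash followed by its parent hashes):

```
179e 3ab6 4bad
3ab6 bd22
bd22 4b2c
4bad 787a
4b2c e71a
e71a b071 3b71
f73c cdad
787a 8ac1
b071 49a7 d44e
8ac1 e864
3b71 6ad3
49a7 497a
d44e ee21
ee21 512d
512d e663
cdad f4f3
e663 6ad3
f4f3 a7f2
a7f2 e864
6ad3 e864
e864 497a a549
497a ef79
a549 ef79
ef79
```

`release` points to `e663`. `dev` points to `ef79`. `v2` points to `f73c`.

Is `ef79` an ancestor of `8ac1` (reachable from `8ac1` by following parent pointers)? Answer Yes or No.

Ancestors of 8ac1 (commits reachable by following parents): {497a, 8ac1, a549, e864, ef79}.
ef79 is in that set, so it is an ancestor of 8ac1.

Yes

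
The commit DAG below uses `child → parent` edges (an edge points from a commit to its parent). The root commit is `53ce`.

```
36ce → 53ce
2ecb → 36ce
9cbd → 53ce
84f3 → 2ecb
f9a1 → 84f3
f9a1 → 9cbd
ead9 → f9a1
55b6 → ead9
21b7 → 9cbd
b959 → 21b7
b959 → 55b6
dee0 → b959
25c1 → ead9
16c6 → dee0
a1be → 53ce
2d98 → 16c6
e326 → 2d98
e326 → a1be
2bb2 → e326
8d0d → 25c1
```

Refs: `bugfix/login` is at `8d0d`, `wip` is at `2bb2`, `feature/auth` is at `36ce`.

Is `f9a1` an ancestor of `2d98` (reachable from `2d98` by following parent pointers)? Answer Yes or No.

Yes

Ancestors of 2d98 (commits reachable by following parents): {16c6, 21b7, 2d98, 2ecb, 36ce, 53ce, 55b6, 84f3, 9cbd, b959, dee0, ead9, f9a1}.
f9a1 is in that set, so it is an ancestor of 2d98.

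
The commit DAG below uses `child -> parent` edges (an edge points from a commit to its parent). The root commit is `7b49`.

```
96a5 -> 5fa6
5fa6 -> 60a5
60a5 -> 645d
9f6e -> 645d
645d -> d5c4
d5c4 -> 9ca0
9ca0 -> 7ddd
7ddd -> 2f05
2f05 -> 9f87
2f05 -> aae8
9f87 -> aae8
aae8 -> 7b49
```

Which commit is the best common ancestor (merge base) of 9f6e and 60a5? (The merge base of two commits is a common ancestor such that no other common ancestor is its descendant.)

645d

Ancestors of 9f6e: {2f05, 645d, 7b49, 7ddd, 9ca0, 9f6e, 9f87, aae8, d5c4}.
Ancestors of 60a5: {2f05, 60a5, 645d, 7b49, 7ddd, 9ca0, 9f87, aae8, d5c4}.
Common ancestors: {2f05, 645d, 7b49, 7ddd, 9ca0, 9f87, aae8, d5c4}.
Among these, 645d is not an ancestor of any other common ancestor — it is the merge base.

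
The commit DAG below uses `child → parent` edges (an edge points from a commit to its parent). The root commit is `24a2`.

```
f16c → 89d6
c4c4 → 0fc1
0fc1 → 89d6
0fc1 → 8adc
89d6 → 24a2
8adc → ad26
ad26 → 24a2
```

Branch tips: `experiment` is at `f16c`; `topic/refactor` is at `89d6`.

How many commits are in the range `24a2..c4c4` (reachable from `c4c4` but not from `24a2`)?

5

Reachable from c4c4: {0fc1, 24a2, 89d6, 8adc, ad26, c4c4}.
Reachable from 24a2: {24a2}.
In c4c4's history but not 24a2's: {0fc1, 89d6, 8adc, ad26, c4c4} — 5 commits.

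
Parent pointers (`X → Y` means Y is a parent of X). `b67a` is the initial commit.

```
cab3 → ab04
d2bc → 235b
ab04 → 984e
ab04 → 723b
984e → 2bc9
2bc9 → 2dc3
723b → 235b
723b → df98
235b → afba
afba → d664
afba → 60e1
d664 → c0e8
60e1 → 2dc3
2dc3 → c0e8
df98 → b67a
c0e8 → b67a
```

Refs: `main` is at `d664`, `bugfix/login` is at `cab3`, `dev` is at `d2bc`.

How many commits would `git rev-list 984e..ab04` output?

7

Reachable from ab04: {235b, 2bc9, 2dc3, 60e1, 723b, 984e, ab04, afba, b67a, c0e8, d664, df98}.
Reachable from 984e: {2bc9, 2dc3, 984e, b67a, c0e8}.
In ab04's history but not 984e's: {235b, 60e1, 723b, ab04, afba, d664, df98} — 7 commits.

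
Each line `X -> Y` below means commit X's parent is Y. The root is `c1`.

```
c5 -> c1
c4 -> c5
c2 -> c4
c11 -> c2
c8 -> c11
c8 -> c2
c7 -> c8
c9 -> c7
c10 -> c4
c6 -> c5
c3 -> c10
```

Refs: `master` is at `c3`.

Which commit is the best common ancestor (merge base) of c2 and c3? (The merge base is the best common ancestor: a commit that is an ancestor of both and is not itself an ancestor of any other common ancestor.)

c4

Ancestors of c2: {c1, c2, c4, c5}.
Ancestors of c3: {c1, c10, c3, c4, c5}.
Common ancestors: {c1, c4, c5}.
Among these, c4 is not an ancestor of any other common ancestor — it is the merge base.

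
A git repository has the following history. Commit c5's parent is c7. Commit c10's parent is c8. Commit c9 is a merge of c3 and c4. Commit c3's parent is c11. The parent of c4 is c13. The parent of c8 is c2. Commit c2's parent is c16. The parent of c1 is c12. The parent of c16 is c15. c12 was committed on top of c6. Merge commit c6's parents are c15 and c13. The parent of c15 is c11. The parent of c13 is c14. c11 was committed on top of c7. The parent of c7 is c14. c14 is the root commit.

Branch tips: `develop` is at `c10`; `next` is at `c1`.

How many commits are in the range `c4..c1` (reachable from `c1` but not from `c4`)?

Reachable from c1: {c1, c11, c12, c13, c14, c15, c6, c7}.
Reachable from c4: {c13, c14, c4}.
In c1's history but not c4's: {c1, c11, c12, c15, c6, c7} — 6 commits.

6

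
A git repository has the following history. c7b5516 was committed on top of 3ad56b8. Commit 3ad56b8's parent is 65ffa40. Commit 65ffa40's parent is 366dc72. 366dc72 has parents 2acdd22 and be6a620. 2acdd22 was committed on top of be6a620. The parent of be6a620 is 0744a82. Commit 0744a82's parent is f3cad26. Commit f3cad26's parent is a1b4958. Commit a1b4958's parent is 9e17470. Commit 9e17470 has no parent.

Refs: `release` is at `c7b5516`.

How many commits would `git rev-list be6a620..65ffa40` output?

3

Reachable from 65ffa40: {0744a82, 2acdd22, 366dc72, 65ffa40, 9e17470, a1b4958, be6a620, f3cad26}.
Reachable from be6a620: {0744a82, 9e17470, a1b4958, be6a620, f3cad26}.
In 65ffa40's history but not be6a620's: {2acdd22, 366dc72, 65ffa40} — 3 commits.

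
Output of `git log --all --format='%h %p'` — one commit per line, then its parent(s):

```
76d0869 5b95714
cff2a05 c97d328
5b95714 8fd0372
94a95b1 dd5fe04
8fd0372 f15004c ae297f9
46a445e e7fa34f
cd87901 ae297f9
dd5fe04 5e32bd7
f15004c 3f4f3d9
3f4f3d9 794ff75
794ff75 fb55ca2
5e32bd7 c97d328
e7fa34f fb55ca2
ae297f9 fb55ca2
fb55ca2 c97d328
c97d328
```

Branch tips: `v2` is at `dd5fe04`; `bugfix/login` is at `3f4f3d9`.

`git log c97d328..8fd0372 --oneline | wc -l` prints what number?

Reachable from 8fd0372: {3f4f3d9, 794ff75, 8fd0372, ae297f9, c97d328, f15004c, fb55ca2}.
Reachable from c97d328: {c97d328}.
In 8fd0372's history but not c97d328's: {3f4f3d9, 794ff75, 8fd0372, ae297f9, f15004c, fb55ca2} — 6 commits.

6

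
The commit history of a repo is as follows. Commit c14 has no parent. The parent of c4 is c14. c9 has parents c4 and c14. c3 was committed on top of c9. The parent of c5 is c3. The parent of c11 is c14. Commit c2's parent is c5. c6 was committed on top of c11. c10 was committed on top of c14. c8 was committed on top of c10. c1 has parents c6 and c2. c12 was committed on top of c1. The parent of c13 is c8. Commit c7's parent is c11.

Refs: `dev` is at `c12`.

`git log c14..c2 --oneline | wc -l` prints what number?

5

Reachable from c2: {c14, c2, c3, c4, c5, c9}.
Reachable from c14: {c14}.
In c2's history but not c14's: {c2, c3, c4, c5, c9} — 5 commits.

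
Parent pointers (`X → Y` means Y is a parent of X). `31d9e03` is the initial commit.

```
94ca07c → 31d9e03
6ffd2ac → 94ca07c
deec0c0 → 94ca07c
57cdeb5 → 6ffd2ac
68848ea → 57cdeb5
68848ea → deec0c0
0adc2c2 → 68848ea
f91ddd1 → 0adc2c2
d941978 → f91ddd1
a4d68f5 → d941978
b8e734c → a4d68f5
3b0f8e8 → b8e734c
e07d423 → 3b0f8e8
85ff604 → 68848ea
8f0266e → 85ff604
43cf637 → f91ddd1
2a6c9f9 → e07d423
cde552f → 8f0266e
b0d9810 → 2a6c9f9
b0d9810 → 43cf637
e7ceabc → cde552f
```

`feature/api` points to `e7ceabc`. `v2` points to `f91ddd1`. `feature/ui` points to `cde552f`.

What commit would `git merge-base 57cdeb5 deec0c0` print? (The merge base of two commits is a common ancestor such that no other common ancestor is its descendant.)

94ca07c

Ancestors of 57cdeb5: {31d9e03, 57cdeb5, 6ffd2ac, 94ca07c}.
Ancestors of deec0c0: {31d9e03, 94ca07c, deec0c0}.
Common ancestors: {31d9e03, 94ca07c}.
Among these, 94ca07c is not an ancestor of any other common ancestor — it is the merge base.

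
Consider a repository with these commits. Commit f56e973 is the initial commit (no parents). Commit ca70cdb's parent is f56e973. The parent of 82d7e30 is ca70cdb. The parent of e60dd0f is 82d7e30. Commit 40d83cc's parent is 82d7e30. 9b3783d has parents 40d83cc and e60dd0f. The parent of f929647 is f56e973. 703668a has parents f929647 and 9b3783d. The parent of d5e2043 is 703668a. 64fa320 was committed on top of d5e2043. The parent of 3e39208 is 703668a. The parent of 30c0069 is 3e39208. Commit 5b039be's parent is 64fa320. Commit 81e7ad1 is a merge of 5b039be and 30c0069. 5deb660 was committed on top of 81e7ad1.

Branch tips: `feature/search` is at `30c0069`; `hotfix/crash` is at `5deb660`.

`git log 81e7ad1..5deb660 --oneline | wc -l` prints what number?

Reachable from 5deb660: {30c0069, 3e39208, 40d83cc, 5b039be, 5deb660, 64fa320, 703668a, 81e7ad1, 82d7e30, 9b3783d, ca70cdb, d5e2043, e60dd0f, f56e973, f929647}.
Reachable from 81e7ad1: {30c0069, 3e39208, 40d83cc, 5b039be, 64fa320, 703668a, 81e7ad1, 82d7e30, 9b3783d, ca70cdb, d5e2043, e60dd0f, f56e973, f929647}.
In 5deb660's history but not 81e7ad1's: {5deb660} — 1 commit.

1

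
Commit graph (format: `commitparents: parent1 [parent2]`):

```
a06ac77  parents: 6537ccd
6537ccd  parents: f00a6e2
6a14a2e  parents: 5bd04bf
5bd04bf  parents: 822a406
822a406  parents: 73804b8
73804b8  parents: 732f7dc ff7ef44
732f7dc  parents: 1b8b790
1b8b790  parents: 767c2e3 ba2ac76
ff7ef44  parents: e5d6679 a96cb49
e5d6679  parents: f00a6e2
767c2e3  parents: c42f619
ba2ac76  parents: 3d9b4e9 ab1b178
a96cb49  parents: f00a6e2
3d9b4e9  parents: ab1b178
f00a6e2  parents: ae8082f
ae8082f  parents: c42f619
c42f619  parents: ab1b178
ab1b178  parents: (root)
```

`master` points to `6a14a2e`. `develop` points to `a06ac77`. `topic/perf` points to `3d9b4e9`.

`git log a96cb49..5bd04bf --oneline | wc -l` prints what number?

Reachable from 5bd04bf: {1b8b790, 3d9b4e9, 5bd04bf, 732f7dc, 73804b8, 767c2e3, 822a406, a96cb49, ab1b178, ae8082f, ba2ac76, c42f619, e5d6679, f00a6e2, ff7ef44}.
Reachable from a96cb49: {a96cb49, ab1b178, ae8082f, c42f619, f00a6e2}.
In 5bd04bf's history but not a96cb49's: {1b8b790, 3d9b4e9, 5bd04bf, 732f7dc, 73804b8, 767c2e3, 822a406, ba2ac76, e5d6679, ff7ef44} — 10 commits.

10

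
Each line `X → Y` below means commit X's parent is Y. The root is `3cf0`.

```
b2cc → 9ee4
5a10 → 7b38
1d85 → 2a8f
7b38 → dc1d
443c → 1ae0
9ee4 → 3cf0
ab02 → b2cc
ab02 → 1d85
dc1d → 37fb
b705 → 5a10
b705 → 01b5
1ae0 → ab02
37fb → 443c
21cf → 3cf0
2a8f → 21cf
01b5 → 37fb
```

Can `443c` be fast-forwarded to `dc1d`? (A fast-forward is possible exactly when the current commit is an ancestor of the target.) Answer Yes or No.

Yes

A fast-forward from 443c to dc1d is possible iff 443c is an ancestor of dc1d.
Ancestors of dc1d: {1ae0, 1d85, 21cf, 2a8f, 37fb, 3cf0, 443c, 9ee4, ab02, b2cc, dc1d}.
443c is among them, so fast-forward is possible.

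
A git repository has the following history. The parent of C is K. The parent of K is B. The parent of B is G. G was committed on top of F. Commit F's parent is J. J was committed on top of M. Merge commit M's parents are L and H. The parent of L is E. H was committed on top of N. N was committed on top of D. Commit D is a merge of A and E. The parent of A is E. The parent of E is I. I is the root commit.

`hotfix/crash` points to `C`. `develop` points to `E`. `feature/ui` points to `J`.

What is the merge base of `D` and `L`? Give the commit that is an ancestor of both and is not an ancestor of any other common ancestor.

E

Ancestors of D: {A, D, E, I}.
Ancestors of L: {E, I, L}.
Common ancestors: {E, I}.
Among these, E is not an ancestor of any other common ancestor — it is the merge base.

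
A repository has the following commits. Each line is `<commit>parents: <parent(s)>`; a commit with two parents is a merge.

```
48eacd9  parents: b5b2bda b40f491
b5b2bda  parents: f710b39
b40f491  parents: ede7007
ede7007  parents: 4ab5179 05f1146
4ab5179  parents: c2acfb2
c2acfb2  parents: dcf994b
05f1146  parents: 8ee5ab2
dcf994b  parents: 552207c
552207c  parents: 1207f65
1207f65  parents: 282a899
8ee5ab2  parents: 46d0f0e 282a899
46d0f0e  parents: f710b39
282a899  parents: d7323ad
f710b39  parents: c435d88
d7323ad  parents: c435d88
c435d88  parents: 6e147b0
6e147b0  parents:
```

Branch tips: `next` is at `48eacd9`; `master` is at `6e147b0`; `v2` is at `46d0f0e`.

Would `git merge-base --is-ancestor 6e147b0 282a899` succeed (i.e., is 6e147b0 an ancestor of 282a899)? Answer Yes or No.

Yes

Ancestors of 282a899 (commits reachable by following parents): {282a899, 6e147b0, c435d88, d7323ad}.
6e147b0 is in that set, so it is an ancestor of 282a899.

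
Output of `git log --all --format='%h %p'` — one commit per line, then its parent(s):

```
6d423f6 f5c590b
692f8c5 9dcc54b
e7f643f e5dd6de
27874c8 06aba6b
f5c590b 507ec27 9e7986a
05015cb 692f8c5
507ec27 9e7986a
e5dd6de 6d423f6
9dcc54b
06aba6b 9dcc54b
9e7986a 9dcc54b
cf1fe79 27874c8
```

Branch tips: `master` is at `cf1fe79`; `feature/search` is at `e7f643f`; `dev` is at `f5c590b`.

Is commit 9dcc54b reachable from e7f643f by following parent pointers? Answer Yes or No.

Ancestors of e7f643f (commits reachable by following parents): {507ec27, 6d423f6, 9dcc54b, 9e7986a, e5dd6de, e7f643f, f5c590b}.
9dcc54b is in that set, so it is an ancestor of e7f643f.

Yes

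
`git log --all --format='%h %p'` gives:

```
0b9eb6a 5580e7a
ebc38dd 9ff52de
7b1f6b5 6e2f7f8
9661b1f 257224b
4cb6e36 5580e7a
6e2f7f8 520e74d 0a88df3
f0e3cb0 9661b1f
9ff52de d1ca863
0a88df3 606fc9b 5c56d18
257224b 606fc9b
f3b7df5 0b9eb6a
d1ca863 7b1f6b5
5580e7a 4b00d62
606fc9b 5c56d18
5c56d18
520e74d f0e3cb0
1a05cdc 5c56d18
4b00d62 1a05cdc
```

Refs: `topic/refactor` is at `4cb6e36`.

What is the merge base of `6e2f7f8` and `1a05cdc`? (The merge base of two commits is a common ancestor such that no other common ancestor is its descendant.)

Ancestors of 6e2f7f8: {0a88df3, 257224b, 520e74d, 5c56d18, 606fc9b, 6e2f7f8, 9661b1f, f0e3cb0}.
Ancestors of 1a05cdc: {1a05cdc, 5c56d18}.
Common ancestors: {5c56d18}.
The only common ancestor is 5c56d18, so it is the merge base.

5c56d18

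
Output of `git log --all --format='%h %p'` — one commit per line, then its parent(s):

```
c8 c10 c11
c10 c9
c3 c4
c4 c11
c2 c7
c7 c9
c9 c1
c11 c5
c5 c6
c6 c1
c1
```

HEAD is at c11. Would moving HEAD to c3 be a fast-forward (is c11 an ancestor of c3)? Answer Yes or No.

A fast-forward from c11 to c3 is possible iff c11 is an ancestor of c3.
Ancestors of c3: {c1, c11, c3, c4, c5, c6}.
c11 is among them, so fast-forward is possible.

Yes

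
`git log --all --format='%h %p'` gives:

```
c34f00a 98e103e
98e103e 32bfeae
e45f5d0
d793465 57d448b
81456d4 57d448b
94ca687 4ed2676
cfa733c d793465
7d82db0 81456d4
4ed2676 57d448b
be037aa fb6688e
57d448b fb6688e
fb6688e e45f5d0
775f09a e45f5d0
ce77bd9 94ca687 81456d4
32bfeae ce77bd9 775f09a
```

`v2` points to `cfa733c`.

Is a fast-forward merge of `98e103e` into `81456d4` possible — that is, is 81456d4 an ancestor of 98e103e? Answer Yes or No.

A fast-forward from 81456d4 to 98e103e is possible iff 81456d4 is an ancestor of 98e103e.
Ancestors of 98e103e: {32bfeae, 4ed2676, 57d448b, 775f09a, 81456d4, 94ca687, 98e103e, ce77bd9, e45f5d0, fb6688e}.
81456d4 is among them, so fast-forward is possible.

Yes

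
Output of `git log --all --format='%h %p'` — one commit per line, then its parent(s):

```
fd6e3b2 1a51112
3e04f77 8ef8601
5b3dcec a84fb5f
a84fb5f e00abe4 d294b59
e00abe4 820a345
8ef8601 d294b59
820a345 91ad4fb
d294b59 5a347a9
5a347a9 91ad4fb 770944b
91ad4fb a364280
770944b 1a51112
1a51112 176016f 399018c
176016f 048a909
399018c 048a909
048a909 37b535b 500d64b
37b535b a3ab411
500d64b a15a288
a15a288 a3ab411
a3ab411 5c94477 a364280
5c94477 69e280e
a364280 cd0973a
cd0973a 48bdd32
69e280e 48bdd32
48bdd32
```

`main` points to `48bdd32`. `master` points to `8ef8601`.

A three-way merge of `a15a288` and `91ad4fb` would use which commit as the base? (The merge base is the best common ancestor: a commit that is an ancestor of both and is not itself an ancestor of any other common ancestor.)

Ancestors of a15a288: {48bdd32, 5c94477, 69e280e, a15a288, a364280, a3ab411, cd0973a}.
Ancestors of 91ad4fb: {48bdd32, 91ad4fb, a364280, cd0973a}.
Common ancestors: {48bdd32, a364280, cd0973a}.
Among these, a364280 is not an ancestor of any other common ancestor — it is the merge base.

a364280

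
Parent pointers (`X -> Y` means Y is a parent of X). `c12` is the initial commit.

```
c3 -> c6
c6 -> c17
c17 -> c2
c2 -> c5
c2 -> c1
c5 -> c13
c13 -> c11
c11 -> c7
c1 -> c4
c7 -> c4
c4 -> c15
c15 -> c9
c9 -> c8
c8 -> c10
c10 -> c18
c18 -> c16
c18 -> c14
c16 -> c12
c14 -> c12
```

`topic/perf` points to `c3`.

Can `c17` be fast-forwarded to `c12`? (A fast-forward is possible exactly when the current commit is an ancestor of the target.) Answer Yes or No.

No

A fast-forward from c17 to c12 is possible iff c17 is an ancestor of c12.
Ancestors of c12: {c12}.
c17 is not among them, so fast-forward is not possible.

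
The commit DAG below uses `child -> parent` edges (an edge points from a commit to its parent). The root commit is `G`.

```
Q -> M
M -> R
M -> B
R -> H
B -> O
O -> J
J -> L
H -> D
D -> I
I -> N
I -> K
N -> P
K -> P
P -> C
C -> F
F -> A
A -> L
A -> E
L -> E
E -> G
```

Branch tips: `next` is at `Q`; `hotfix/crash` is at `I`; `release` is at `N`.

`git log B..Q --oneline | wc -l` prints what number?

12

Reachable from Q: {A, B, C, D, E, F, G, H, I, J, K, L, M, N, O, P, Q, R}.
Reachable from B: {B, E, G, J, L, O}.
In Q's history but not B's: {A, C, D, F, H, I, K, M, N, P, Q, R} — 12 commits.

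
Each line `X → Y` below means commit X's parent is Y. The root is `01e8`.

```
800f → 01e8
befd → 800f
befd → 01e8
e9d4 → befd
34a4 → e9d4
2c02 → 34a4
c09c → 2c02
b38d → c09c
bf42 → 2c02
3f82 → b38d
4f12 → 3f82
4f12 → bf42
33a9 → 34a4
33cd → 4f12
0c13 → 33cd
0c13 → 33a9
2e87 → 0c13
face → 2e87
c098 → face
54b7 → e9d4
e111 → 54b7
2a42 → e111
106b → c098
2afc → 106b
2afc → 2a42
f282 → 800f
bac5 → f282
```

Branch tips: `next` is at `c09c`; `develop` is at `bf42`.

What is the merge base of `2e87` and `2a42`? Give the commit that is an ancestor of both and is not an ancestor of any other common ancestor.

Ancestors of 2e87: {01e8, 0c13, 2c02, 2e87, 33a9, 33cd, 34a4, 3f82, 4f12, 800f, b38d, befd, bf42, c09c, e9d4}.
Ancestors of 2a42: {01e8, 2a42, 54b7, 800f, befd, e111, e9d4}.
Common ancestors: {01e8, 800f, befd, e9d4}.
Among these, e9d4 is not an ancestor of any other common ancestor — it is the merge base.

e9d4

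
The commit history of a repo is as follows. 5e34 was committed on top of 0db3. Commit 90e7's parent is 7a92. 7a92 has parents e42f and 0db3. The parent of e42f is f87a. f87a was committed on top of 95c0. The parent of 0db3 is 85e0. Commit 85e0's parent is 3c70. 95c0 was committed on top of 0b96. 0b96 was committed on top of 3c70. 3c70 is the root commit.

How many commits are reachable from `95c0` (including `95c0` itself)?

Walking parent pointers from 95c0: reachable set = {0b96, 3c70, 95c0}.
That is 3 commits.

3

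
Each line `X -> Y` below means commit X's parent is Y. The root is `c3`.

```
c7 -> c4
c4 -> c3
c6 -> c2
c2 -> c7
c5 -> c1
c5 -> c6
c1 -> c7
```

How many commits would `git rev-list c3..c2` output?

3

Reachable from c2: {c2, c3, c4, c7}.
Reachable from c3: {c3}.
In c2's history but not c3's: {c2, c4, c7} — 3 commits.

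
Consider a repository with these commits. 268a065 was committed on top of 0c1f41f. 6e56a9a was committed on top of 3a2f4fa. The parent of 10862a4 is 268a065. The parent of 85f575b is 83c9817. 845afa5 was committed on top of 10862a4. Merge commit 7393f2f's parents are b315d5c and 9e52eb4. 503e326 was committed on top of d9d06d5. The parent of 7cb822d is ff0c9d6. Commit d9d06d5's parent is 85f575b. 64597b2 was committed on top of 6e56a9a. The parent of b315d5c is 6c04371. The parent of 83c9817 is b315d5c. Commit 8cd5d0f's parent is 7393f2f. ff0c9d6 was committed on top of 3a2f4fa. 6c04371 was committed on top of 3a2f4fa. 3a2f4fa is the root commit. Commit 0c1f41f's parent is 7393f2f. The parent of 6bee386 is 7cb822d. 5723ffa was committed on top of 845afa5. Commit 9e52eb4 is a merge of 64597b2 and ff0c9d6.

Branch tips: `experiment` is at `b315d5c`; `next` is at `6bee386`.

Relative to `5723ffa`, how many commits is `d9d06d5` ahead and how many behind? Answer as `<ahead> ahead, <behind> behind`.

3 ahead, 10 behind

Reachable from d9d06d5: {3a2f4fa, 6c04371, 83c9817, 85f575b, b315d5c, d9d06d5}.
Reachable from 5723ffa: {0c1f41f, 10862a4, 268a065, 3a2f4fa, 5723ffa, 64597b2, 6c04371, 6e56a9a, 7393f2f, 845afa5, 9e52eb4, b315d5c, ff0c9d6}.
Only in d9d06d5's history (ahead): {83c9817, 85f575b, d9d06d5} — 3.
Only in 5723ffa's history (behind): {0c1f41f, 10862a4, 268a065, 5723ffa, 64597b2, 6e56a9a, 7393f2f, 845afa5, 9e52eb4, ff0c9d6} — 10.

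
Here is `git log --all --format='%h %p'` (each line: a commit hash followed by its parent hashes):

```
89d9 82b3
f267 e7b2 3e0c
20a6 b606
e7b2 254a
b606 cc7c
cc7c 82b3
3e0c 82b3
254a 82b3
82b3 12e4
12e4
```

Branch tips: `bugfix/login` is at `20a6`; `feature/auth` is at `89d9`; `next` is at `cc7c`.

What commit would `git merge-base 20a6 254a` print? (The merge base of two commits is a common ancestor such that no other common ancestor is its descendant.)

82b3

Ancestors of 20a6: {12e4, 20a6, 82b3, b606, cc7c}.
Ancestors of 254a: {12e4, 254a, 82b3}.
Common ancestors: {12e4, 82b3}.
Among these, 82b3 is not an ancestor of any other common ancestor — it is the merge base.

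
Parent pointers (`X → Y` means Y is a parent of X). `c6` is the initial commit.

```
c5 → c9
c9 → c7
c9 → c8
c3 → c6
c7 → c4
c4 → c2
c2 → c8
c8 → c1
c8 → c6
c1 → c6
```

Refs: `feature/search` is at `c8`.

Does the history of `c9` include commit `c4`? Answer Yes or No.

Ancestors of c9 (commits reachable by following parents): {c1, c2, c4, c6, c7, c8, c9}.
c4 is in that set, so it is an ancestor of c9.

Yes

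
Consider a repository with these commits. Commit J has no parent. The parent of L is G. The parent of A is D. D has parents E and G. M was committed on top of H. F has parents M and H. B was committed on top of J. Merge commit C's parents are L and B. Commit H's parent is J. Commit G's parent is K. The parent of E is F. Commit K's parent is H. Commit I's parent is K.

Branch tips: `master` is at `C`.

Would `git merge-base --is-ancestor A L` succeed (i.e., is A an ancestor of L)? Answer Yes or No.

Ancestors of L: {G, H, J, K, L}.
A is not in that set, so it is not an ancestor of L.

No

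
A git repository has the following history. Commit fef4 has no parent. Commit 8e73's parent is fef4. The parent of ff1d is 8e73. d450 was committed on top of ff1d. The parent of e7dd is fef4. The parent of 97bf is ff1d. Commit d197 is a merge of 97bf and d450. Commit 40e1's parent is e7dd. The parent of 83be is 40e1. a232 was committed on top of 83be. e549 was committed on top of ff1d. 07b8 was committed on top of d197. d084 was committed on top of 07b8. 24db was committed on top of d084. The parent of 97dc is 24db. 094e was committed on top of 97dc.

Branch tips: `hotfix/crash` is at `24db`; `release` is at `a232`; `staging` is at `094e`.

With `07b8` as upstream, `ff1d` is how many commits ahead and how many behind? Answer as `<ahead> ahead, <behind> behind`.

Reachable from ff1d: {8e73, fef4, ff1d}.
Reachable from 07b8: {07b8, 8e73, 97bf, d197, d450, fef4, ff1d}.
Only in ff1d's history (ahead): {} — 0.
Only in 07b8's history (behind): {07b8, 97bf, d197, d450} — 4.

0 ahead, 4 behind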